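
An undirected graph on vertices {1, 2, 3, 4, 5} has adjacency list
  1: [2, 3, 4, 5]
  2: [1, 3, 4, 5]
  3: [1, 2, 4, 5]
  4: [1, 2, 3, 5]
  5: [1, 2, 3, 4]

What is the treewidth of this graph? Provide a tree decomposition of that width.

Treewidth 4.
Bags: B1 = {1, 2, 3, 4, 5}
Tree: (single bag)

With just one bag of size 5, the width is 5 − 1 = 4, so tw(G) ≤ 4. For the lower bound, the 5 vertices {1, 2, 3, 4, 5} are pairwise adjacent, and any tree decomposition puts a clique entirely inside one bag — forcing width ≥ 4. Therefore the treewidth is 4.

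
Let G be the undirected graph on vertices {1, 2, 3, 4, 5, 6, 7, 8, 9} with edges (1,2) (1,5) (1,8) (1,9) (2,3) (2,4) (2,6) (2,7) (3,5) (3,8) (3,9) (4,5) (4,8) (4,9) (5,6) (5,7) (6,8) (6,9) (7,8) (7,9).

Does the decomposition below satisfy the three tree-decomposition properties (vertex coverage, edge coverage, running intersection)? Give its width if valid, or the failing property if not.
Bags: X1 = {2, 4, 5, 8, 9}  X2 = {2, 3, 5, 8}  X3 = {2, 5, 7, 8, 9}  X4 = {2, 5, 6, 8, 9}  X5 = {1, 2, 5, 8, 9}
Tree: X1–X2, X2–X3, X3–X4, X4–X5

A tree decomposition must satisfy three properties: every vertex lies in some bag; for every edge, both endpoints lie together in some bag; and for every vertex, the bags containing it form a connected subtree. Here edge (9,3) lies in no bag, so the decomposition is invalid.

No — edge (9,3) lies in no bag.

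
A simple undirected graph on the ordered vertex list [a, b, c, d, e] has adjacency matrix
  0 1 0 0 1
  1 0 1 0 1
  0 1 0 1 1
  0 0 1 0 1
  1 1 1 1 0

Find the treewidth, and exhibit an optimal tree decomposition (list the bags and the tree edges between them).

Treewidth 2.
One such decomposition:
Bags: B1 = {a, b, e}  B2 = {b, c, e}  B3 = {c, d, e}
Tree: B1–B2, B2–B3

The largest bag has 3 vertices, giving width 2; this decomposition certifies tw(G) ≤ 2. For the lower bound, the 3 vertices {c, d, e} are pairwise adjacent, and any tree decomposition puts a clique entirely inside one bag — forcing width ≥ 2. Therefore the treewidth is 2.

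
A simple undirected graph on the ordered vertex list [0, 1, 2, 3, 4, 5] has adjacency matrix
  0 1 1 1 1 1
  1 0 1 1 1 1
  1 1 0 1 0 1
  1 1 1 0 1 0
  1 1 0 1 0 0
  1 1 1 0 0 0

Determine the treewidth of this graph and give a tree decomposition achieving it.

The largest bag has 4 vertices, giving width 3; this decomposition certifies tw(G) ≤ 3. For the lower bound, the 4 vertices {0, 1, 2, 3} are pairwise adjacent, and any tree decomposition puts a clique entirely inside one bag — forcing width ≥ 3. The upper and lower bounds meet at 3, so that is the treewidth.

Treewidth 3.
Bags: B1 = {0, 1, 2, 3}  B2 = {0, 1, 2, 5}  B3 = {0, 1, 3, 4}
Tree: B1–B2, B1–B3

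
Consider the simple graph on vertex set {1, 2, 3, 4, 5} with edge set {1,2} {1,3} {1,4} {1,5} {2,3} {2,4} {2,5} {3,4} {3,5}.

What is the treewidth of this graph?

A width-3 tree decomposition is:
Bags: B1 = {1, 2, 3, 4}  B2 = {1, 2, 3, 5}
Tree: B1–B2
The largest bag has 4 vertices, giving width 3; this decomposition certifies tw(G) ≤ 3. Conversely, {1, 2, 3, 4} is a clique of size 4, and the vertices of any clique must share a bag in every tree decomposition; so some bag has ≥ 4 vertices and tw(G) ≥ 3. Therefore the treewidth is 3.

3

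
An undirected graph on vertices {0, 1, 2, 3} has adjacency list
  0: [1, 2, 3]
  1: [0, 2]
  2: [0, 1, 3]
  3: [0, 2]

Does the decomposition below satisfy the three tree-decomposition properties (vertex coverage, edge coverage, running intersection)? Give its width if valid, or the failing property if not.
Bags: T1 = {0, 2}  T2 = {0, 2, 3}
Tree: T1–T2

No — vertex 1 appears in no bag.

A tree decomposition must satisfy three properties: every vertex lies in some bag; for every edge, both endpoints lie together in some bag; and for every vertex, the bags containing it form a connected subtree. Here vertex 1 appears in no bag, so the decomposition is invalid.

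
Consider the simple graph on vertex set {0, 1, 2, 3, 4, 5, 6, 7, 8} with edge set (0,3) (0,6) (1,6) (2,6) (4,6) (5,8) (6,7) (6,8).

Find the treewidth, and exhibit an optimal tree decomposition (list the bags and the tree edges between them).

Treewidth 1.
One such decomposition:
Bags: B1 = {0, 6}  B2 = {4, 6}  B3 = {0, 3}  B4 = {6, 8}  B5 = {6, 7}  B6 = {5, 8}  B7 = {1, 6}  B8 = {2, 6}
Tree: B1–B2, B1–B3, B1–B4, B4–B5, B4–B6, B1–B7, B4–B8

The largest bag has 2 vertices, giving width 1; this decomposition certifies tw(G) ≤ 1. G has an edge, so its treewidth is at least 1. Therefore the treewidth is 1.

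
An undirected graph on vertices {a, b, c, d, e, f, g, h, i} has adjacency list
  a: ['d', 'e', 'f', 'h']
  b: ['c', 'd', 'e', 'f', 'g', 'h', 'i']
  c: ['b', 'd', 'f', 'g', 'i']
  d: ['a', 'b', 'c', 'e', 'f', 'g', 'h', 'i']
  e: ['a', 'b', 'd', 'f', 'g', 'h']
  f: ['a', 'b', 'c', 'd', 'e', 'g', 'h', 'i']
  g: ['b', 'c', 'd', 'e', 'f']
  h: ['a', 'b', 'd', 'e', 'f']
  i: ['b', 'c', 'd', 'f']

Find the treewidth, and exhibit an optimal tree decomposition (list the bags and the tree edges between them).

Each bag holds 5 vertices, so the decomposition has width 4, which upper-bounds the treewidth. For the lower bound, the 5 vertices {a, d, e, f, h} are pairwise adjacent, and any tree decomposition puts a clique entirely inside one bag — forcing width ≥ 4. Combining the bounds, tw(G) = 4.

Treewidth 4.
One such decomposition:
Bags: B1 = {b, c, d, f, g}  B2 = {b, d, e, f, g}  B3 = {b, d, e, f, h}  B4 = {b, c, d, f, i}  B5 = {a, d, e, f, h}
Tree: B1–B2, B2–B3, B1–B4, B3–B5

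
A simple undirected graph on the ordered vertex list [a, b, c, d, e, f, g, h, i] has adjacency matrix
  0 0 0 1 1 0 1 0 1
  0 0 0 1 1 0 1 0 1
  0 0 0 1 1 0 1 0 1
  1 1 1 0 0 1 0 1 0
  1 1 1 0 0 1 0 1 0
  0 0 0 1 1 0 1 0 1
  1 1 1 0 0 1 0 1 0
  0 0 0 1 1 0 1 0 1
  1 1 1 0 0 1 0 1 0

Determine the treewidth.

A width-4 tree decomposition is:
Bags: B1 = {b, d, e, g, i}  B2 = {c, d, e, g, i}  B3 = {d, e, g, h, i}  B4 = {d, e, f, g, i}  B5 = {a, d, e, g, i}
Tree: B1–B2, B2–B3, B3–B4, B4–B5
Every bag has size at most 5, so the width is 5 − 1 = 4 and tw(G) ≤ 4. For the lower bound: the 5 vertex sets {b,g}, {c,e}, {d,h}, {i}, {f} are disjoint, each induces a connected subgraph, and every pair is joined by at least one edge of G. Contracting each set to a single vertex therefore yields K_{5} as a minor, and since treewidth is minor-monotone, tw(G) ≥ tw(K_{5}) = 4. Therefore the treewidth is 4.

4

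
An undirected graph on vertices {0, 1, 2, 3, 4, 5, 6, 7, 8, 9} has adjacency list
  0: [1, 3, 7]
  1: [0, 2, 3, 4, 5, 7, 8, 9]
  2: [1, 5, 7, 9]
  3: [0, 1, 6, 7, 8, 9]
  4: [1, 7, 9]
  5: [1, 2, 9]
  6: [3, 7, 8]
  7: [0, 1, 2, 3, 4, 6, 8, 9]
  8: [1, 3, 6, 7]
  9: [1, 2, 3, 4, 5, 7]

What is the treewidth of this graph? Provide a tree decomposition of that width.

Treewidth 3.
One such decomposition:
Bags: B1 = {1, 2, 7, 9}  B2 = {1, 4, 7, 9}  B3 = {1, 3, 7, 9}  B4 = {0, 1, 3, 7}  B5 = {1, 3, 7, 8}  B6 = {3, 6, 7, 8}  B7 = {1, 2, 5, 9}
Tree: B1–B2, B1–B3, B3–B4, B3–B5, B5–B6, B1–B7

Every bag has size at most 4, so the width is 4 − 1 = 3 and tw(G) ≤ 3. For the lower bound, the 4 vertices {1, 2, 5, 9} are pairwise adjacent, and any tree decomposition puts a clique entirely inside one bag — forcing width ≥ 3. Therefore the treewidth is 3.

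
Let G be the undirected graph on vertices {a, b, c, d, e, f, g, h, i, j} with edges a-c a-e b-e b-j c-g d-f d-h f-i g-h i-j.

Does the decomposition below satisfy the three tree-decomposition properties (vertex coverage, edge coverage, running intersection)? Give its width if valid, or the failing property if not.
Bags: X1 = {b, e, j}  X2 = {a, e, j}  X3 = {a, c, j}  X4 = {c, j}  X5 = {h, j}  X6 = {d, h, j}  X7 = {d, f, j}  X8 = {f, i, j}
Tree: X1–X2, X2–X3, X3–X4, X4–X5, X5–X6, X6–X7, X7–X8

A tree decomposition must satisfy three properties: every vertex lies in some bag; for every edge, both endpoints lie together in some bag; and for every vertex, the bags containing it form a connected subtree. Here vertex g appears in no bag, so the decomposition is invalid.

No — vertex g appears in no bag.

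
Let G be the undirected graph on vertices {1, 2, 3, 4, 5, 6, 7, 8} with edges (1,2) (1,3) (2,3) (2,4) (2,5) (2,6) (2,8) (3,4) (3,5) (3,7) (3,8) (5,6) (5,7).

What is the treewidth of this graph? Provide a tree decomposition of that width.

The largest bag has 3 vertices, giving width 2; this decomposition certifies tw(G) ≤ 2. For the lower bound, the 3 vertices {2, 3, 8} are pairwise adjacent, and any tree decomposition puts a clique entirely inside one bag — forcing width ≥ 2. Combining the bounds, tw(G) = 2.

Treewidth 2.
One optimal decomposition is:
Bags: B1 = {2, 3, 5}  B2 = {2, 3, 8}  B3 = {2, 5, 6}  B4 = {2, 3, 4}  B5 = {3, 5, 7}  B6 = {1, 2, 3}
Tree: B1–B2, B1–B3, B2–B4, B1–B5, B2–B6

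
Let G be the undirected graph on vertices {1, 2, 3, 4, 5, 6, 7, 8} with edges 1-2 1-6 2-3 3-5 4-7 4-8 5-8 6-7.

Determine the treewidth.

2

A width-2 tree decomposition is:
Bags: B1 = {1, 2, 6}  B2 = {2, 6, 7}  B3 = {2, 4, 7}  B4 = {2, 4, 8}  B5 = {2, 5, 8}  B6 = {2, 3, 5}
Tree: B1–B2, B2–B3, B3–B4, B4–B5, B5–B6
Every bag has size at most 3, so the width is 3 − 1 = 2 and tw(G) ≤ 2. Since 2–1–6–7–4–8–5–3–2 is a cycle in G, G is not acyclic. Forests are exactly the graphs of treewidth ≤ 1, so tw(G) ≥ 2. Hence tw(G) = 2 exactly.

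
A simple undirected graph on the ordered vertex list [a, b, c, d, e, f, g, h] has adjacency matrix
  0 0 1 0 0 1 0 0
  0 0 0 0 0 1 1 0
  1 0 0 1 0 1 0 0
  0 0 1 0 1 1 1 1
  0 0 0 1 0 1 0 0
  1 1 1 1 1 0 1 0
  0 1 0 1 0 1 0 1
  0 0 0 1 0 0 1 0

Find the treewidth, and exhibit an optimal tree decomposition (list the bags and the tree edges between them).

Treewidth 2.
One optimal decomposition is:
Bags: B1 = {d, f, g}  B2 = {b, f, g}  B3 = {c, d, f}  B4 = {a, c, f}  B5 = {d, g, h}  B6 = {d, e, f}
Tree: B1–B2, B1–B3, B3–B4, B1–B5, B3–B6

Each bag holds 3 vertices, so the decomposition has width 2, which upper-bounds the treewidth. For the lower bound, the 3 vertices {d, g, h} are pairwise adjacent, and any tree decomposition puts a clique entirely inside one bag — forcing width ≥ 2. The upper and lower bounds meet at 2, so that is the treewidth.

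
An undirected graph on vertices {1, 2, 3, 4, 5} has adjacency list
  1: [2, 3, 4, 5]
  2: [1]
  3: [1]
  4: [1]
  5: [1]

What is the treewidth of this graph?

1

A width-1 tree decomposition is:
Bags: B1 = {1, 5}  B2 = {1, 3}  B3 = {1, 4}  B4 = {1, 2}
Tree: B1–B2, B1–B3, B1–B4
Each bag holds 2 vertices, so the decomposition has width 1, which upper-bounds the treewidth. G has an edge, so its treewidth is at least 1. The upper and lower bounds meet at 1, so that is the treewidth.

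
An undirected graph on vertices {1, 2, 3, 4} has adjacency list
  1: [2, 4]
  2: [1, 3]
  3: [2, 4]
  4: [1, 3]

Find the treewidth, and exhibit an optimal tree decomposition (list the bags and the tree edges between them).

The largest bag has 3 vertices, giving width 2; this decomposition certifies tw(G) ≤ 2. The edges 2–1–4–3–2 form a cycle, so G is not a tree and its treewidth is at least 2. Therefore the treewidth is 2.

Treewidth 2.
One such decomposition:
Bags: B1 = {1, 2, 4}  B2 = {2, 3, 4}
Tree: B1–B2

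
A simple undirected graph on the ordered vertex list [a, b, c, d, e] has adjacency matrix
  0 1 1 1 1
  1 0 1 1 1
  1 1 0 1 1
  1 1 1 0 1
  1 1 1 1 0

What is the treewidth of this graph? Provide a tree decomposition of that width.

A single bag containing all 5 vertices is trivially a valid decomposition of width 4. Conversely, {a, b, c, d, e} is a clique of size 5, and the vertices of any clique must share a bag in every tree decomposition; so some bag has ≥ 5 vertices and tw(G) ≥ 4. Hence tw(G) = 4 exactly.

Treewidth 4.
Bags: B1 = {a, b, c, d, e}
Tree: (single bag)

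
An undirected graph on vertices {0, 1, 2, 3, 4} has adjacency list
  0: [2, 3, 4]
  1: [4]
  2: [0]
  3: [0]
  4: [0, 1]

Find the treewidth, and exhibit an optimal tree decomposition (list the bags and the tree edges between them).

Treewidth 1.
One optimal decomposition is:
Bags: B1 = {0, 2}  B2 = {0, 4}  B3 = {0, 3}  B4 = {1, 4}
Tree: B1–B2, B2–B3, B2–B4

Each bag holds 2 vertices, so the decomposition has width 1, which upper-bounds the treewidth. Since G has at least one edge (e.g. 0–2), it is not an edgeless graph, so tw(G) ≥ 1. The upper and lower bounds meet at 1, so that is the treewidth.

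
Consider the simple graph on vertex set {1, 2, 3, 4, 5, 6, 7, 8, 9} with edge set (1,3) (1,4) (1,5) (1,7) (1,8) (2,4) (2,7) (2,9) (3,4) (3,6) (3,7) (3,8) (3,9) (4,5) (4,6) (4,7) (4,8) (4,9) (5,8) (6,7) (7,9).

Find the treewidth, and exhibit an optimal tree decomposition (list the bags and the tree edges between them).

Each bag holds 4 vertices, so the decomposition has width 3, which upper-bounds the treewidth. Conversely, {2, 4, 7, 9} is a clique of size 4, and the vertices of any clique must share a bag in every tree decomposition; so some bag has ≥ 4 vertices and tw(G) ≥ 3. Hence tw(G) = 3 exactly.

Treewidth 3.
One such decomposition:
Bags: B1 = {3, 4, 7, 9}  B2 = {3, 4, 6, 7}  B3 = {1, 3, 4, 7}  B4 = {1, 3, 4, 8}  B5 = {2, 4, 7, 9}  B6 = {1, 4, 5, 8}
Tree: B1–B2, B2–B3, B3–B4, B1–B5, B4–B6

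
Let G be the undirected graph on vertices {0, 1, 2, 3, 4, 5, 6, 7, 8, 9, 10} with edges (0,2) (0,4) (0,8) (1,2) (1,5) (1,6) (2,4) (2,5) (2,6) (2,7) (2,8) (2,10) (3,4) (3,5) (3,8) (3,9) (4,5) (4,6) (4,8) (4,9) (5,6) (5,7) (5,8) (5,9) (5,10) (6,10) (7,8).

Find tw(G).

A width-3 tree decomposition is:
Bags: B1 = {2, 4, 5, 6}  B2 = {2, 4, 5, 8}  B3 = {1, 2, 5, 6}  B4 = {2, 5, 7, 8}  B5 = {2, 5, 6, 10}  B6 = {3, 4, 5, 8}  B7 = {3, 4, 5, 9}  B8 = {0, 2, 4, 8}
Tree: B1–B2, B1–B3, B2–B4, B1–B5, B2–B6, B6–B7, B2–B8
Every bag has size at most 4, so the width is 4 − 1 = 3 and tw(G) ≤ 3. On the other hand G contains the 4-clique {0, 2, 4, 8}. A clique must lie in a single bag of any decomposition, so no decomposition can have width below 3. The upper and lower bounds meet at 3, so that is the treewidth.

3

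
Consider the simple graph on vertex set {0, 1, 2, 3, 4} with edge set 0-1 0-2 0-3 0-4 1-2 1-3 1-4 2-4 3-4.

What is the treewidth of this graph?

3

A width-3 tree decomposition is:
Bags: B1 = {0, 1, 3, 4}  B2 = {0, 1, 2, 4}
Tree: B1–B2
Every bag has size at most 4, so the width is 4 − 1 = 3 and tw(G) ≤ 3. Conversely, {0, 1, 2, 4} is a clique of size 4, and the vertices of any clique must share a bag in every tree decomposition; so some bag has ≥ 4 vertices and tw(G) ≥ 3. Combining the bounds, tw(G) = 3.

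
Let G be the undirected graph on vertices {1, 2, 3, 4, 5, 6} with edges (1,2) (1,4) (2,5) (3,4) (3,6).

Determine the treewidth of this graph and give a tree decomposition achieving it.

Treewidth 1.
One such decomposition:
Bags: B1 = {2, 5}  B2 = {1, 2}  B3 = {1, 4}  B4 = {3, 4}  B5 = {3, 6}
Tree: B1–B2, B2–B3, B3–B4, B4–B5

Every bag has size at most 2, so the width is 2 − 1 = 1 and tw(G) ≤ 1. Any graph with an edge has treewidth ≥ 1, and G has the edge 5–2. The upper and lower bounds meet at 1, so that is the treewidth.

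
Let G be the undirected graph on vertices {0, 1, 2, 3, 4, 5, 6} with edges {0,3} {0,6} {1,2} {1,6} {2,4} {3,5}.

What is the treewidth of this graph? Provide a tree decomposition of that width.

Every bag has size at most 2, so the width is 2 − 1 = 1 and tw(G) ≤ 1. G has an edge, so its treewidth is at least 1. Combining the bounds, tw(G) = 1.

Treewidth 1.
Bags: B1 = {3, 5}  B2 = {0, 3}  B3 = {0, 6}  B4 = {1, 6}  B5 = {1, 2}  B6 = {2, 4}
Tree: B1–B2, B2–B3, B3–B4, B4–B5, B5–B6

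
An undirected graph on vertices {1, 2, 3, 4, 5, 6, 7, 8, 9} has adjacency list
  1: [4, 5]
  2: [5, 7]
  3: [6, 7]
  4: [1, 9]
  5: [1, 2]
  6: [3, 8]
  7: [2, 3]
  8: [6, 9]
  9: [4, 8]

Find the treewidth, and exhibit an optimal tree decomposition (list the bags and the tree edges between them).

Each bag holds 3 vertices, so the decomposition has width 2, which upper-bounds the treewidth. The edges 3–6–8–9–4–1–5–2–7–3 form a cycle, so G is not a tree and its treewidth is at least 2. Combining the bounds, tw(G) = 2.

Treewidth 2.
Bags: B1 = {3, 6, 8}  B2 = {3, 8, 9}  B3 = {3, 4, 9}  B4 = {1, 3, 4}  B5 = {1, 3, 5}  B6 = {2, 3, 5}  B7 = {2, 3, 7}
Tree: B1–B2, B2–B3, B3–B4, B4–B5, B5–B6, B6–B7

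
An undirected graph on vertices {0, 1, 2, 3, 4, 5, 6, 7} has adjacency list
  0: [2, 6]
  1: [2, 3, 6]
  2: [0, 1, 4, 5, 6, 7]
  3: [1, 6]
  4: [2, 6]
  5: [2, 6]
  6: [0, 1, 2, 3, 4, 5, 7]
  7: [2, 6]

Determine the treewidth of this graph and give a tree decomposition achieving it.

Treewidth 2.
Bags: B1 = {0, 2, 6}  B2 = {2, 4, 6}  B3 = {2, 5, 6}  B4 = {2, 6, 7}  B5 = {1, 2, 6}  B6 = {1, 3, 6}
Tree: B1–B2, B1–B3, B2–B4, B1–B5, B5–B6

Each bag holds 3 vertices, so the decomposition has width 2, which upper-bounds the treewidth. For the lower bound, the 3 vertices {0, 2, 6} are pairwise adjacent, and any tree decomposition puts a clique entirely inside one bag — forcing width ≥ 2. Therefore the treewidth is 2.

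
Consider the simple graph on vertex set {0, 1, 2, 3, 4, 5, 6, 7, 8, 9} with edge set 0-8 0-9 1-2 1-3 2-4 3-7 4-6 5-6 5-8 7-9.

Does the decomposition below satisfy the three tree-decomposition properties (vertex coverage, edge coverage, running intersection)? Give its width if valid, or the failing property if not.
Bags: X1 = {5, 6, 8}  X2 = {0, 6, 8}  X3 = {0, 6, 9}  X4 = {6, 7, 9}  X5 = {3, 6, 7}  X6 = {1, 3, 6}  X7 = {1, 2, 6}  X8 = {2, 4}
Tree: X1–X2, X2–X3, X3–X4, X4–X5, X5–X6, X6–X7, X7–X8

No — edge (6,4) lies in no bag.

A tree decomposition must satisfy three properties: every vertex lies in some bag; for every edge, both endpoints lie together in some bag; and for every vertex, the bags containing it form a connected subtree. Here edge (6,4) lies in no bag, so the decomposition is invalid.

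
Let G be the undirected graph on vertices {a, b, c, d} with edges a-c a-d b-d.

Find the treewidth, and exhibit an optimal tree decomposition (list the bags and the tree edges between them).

The largest bag has 2 vertices, giving width 1; this decomposition certifies tw(G) ≤ 1. Since G has at least one edge (e.g. c–a), it is not an edgeless graph, so tw(G) ≥ 1. Hence tw(G) = 1 exactly.

Treewidth 1.
One such decomposition:
Bags: B1 = {a, c}  B2 = {a, d}  B3 = {b, d}
Tree: B1–B2, B2–B3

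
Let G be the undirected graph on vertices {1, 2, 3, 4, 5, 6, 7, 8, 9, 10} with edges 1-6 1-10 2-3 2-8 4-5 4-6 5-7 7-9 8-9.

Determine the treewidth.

A width-1 tree decomposition is:
Bags: B1 = {1, 10}  B2 = {1, 6}  B3 = {4, 6}  B4 = {4, 5}  B5 = {5, 7}  B6 = {7, 9}  B7 = {8, 9}  B8 = {2, 8}  B9 = {2, 3}
Tree: B1–B2, B2–B3, B3–B4, B4–B5, B5–B6, B6–B7, B7–B8, B8–B9
The largest bag has 2 vertices, giving width 1; this decomposition certifies tw(G) ≤ 1. Any graph with an edge has treewidth ≥ 1, and G has the edge 10–1. Combining the bounds, tw(G) = 1.

1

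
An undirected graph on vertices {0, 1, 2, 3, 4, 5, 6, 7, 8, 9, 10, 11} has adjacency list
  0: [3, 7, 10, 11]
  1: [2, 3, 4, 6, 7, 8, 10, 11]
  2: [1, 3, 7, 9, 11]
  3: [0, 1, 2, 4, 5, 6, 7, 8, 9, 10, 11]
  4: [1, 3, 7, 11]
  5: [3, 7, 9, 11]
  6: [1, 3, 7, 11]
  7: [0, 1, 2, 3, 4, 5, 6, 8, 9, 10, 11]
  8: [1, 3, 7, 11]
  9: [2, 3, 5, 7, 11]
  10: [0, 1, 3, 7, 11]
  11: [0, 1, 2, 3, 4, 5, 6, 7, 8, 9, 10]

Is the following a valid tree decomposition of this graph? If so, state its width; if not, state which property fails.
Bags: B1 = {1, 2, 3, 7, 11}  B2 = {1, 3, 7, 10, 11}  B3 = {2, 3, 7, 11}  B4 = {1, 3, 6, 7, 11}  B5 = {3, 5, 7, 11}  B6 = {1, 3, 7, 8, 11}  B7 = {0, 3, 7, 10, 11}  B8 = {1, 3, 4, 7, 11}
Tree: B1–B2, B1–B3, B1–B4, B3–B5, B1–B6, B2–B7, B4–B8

A tree decomposition must satisfy three properties: every vertex lies in some bag; for every edge, both endpoints lie together in some bag; and for every vertex, the bags containing it form a connected subtree. Here vertex 9 appears in no bag, so the decomposition is invalid.

No — vertex 9 appears in no bag.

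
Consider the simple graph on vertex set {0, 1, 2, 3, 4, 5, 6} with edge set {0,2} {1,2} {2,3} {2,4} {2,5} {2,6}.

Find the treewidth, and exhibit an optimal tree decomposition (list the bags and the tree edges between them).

Treewidth 1.
One optimal decomposition is:
Bags: B1 = {2, 4}  B2 = {1, 2}  B3 = {0, 2}  B4 = {2, 6}  B5 = {2, 3}  B6 = {2, 5}
Tree: B1–B2, B2–B3, B2–B4, B3–B5, B5–B6

The largest bag has 2 vertices, giving width 1; this decomposition certifies tw(G) ≤ 1. G has an edge, so its treewidth is at least 1. The upper and lower bounds meet at 1, so that is the treewidth.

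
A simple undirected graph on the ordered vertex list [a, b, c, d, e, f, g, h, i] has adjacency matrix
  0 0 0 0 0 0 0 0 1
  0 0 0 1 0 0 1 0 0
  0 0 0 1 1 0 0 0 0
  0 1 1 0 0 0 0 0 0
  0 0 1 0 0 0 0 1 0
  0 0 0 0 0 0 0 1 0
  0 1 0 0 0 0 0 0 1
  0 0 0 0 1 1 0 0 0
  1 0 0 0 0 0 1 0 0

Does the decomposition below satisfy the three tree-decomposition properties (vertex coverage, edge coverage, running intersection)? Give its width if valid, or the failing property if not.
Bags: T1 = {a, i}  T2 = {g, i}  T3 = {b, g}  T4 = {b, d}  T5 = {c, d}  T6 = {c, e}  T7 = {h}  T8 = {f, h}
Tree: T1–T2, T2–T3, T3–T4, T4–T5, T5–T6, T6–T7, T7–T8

A tree decomposition must satisfy three properties: every vertex lies in some bag; for every edge, both endpoints lie together in some bag; and for every vertex, the bags containing it form a connected subtree. Here edge (e,h) lies in no bag, so the decomposition is invalid.

No — edge (e,h) lies in no bag.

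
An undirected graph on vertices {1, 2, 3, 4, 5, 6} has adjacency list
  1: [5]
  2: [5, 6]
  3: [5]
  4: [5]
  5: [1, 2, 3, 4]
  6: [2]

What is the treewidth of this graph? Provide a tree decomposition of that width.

Each bag holds 2 vertices, so the decomposition has width 1, which upper-bounds the treewidth. G has an edge, so its treewidth is at least 1. Combining the bounds, tw(G) = 1.

Treewidth 1.
One optimal decomposition is:
Bags: B1 = {1, 5}  B2 = {2, 5}  B3 = {3, 5}  B4 = {4, 5}  B5 = {2, 6}
Tree: B1–B2, B1–B3, B1–B4, B2–B5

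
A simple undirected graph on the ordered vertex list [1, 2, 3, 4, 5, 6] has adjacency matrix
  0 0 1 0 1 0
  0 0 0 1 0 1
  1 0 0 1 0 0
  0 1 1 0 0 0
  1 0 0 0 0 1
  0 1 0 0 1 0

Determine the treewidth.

A width-2 tree decomposition is:
Bags: B1 = {2, 5, 6}  B2 = {1, 2, 5}  B3 = {1, 2, 3}  B4 = {2, 3, 4}
Tree: B1–B2, B2–B3, B3–B4
Every bag has size at most 3, so the width is 3 − 1 = 2 and tw(G) ≤ 2. Since 2–6–5–1–3–4–2 is a cycle in G, G is not acyclic. Forests are exactly the graphs of treewidth ≤ 1, so tw(G) ≥ 2. The upper and lower bounds meet at 2, so that is the treewidth.

2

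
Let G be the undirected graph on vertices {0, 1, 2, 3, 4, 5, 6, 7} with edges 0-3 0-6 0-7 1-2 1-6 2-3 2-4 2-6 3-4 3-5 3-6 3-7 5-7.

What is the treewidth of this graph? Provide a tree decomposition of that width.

Treewidth 2.
One optimal decomposition is:
Bags: B1 = {1, 2, 6}  B2 = {2, 3, 6}  B3 = {0, 3, 6}  B4 = {0, 3, 7}  B5 = {3, 5, 7}  B6 = {2, 3, 4}
Tree: B1–B2, B2–B3, B3–B4, B4–B5, B2–B6

Every bag has size at most 3, so the width is 3 − 1 = 2 and tw(G) ≤ 2. Conversely, {1, 2, 6} is a clique of size 3, and the vertices of any clique must share a bag in every tree decomposition; so some bag has ≥ 3 vertices and tw(G) ≥ 2. The upper and lower bounds meet at 2, so that is the treewidth.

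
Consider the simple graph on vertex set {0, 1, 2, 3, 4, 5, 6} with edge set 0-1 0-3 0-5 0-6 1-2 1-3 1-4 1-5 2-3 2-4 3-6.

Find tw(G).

A width-2 tree decomposition is:
Bags: B1 = {0, 1, 3}  B2 = {1, 2, 3}  B3 = {0, 1, 5}  B4 = {1, 2, 4}  B5 = {0, 3, 6}
Tree: B1–B2, B1–B3, B2–B4, B1–B5
The largest bag has 3 vertices, giving width 2; this decomposition certifies tw(G) ≤ 2. On the other hand G contains the 3-clique {0, 1, 3}. A clique must lie in a single bag of any decomposition, so no decomposition can have width below 2. The upper and lower bounds meet at 2, so that is the treewidth.

2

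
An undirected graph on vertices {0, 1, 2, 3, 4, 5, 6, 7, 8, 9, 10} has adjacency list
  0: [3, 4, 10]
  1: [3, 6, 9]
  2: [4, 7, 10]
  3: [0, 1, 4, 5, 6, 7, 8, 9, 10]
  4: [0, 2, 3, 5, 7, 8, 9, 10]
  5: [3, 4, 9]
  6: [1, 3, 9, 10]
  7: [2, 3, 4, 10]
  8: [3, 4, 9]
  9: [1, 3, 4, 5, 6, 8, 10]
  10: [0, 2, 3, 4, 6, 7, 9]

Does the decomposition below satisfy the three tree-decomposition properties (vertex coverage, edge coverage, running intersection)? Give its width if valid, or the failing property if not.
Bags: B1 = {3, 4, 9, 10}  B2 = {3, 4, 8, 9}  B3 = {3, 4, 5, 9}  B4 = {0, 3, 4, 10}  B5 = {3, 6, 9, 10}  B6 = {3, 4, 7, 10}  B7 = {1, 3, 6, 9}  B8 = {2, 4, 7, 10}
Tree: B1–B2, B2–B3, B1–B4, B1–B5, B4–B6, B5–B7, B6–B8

Checking the three conditions: (i) the bags cover all of {0, 1, 2, 3, 4, 5, 6, 7, 8, 9, 10}; (ii) for each edge, some bag contains both endpoints; (iii) the bags containing any fixed vertex form a subtree. All hold, so the decomposition is valid with width 4 − 1 = 3.

Yes; width 3.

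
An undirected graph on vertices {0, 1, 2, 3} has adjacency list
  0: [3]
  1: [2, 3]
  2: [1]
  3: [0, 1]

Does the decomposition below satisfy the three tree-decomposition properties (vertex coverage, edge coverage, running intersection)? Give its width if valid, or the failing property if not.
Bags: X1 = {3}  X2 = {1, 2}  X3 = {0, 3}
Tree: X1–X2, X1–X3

No — edge (1,3) lies in no bag.

A tree decomposition must satisfy three properties: every vertex lies in some bag; for every edge, both endpoints lie together in some bag; and for every vertex, the bags containing it form a connected subtree. Here edge (1,3) lies in no bag, so the decomposition is invalid.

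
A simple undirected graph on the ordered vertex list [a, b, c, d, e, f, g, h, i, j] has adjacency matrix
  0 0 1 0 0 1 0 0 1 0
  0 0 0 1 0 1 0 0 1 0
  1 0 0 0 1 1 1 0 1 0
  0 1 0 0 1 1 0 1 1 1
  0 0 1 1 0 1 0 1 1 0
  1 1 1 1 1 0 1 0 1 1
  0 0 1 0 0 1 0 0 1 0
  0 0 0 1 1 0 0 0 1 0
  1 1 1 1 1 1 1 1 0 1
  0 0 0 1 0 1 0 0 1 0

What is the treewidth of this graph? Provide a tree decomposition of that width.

Treewidth 3.
Bags: B1 = {d, e, f, i}  B2 = {b, d, f, i}  B3 = {c, e, f, i}  B4 = {a, c, f, i}  B5 = {d, f, i, j}  B6 = {d, e, h, i}  B7 = {c, f, g, i}
Tree: B1–B2, B1–B3, B3–B4, B1–B5, B1–B6, B3–B7

Every bag has size at most 4, so the width is 4 − 1 = 3 and tw(G) ≤ 3. On the other hand G contains the 4-clique {d, e, h, i}. A clique must lie in a single bag of any decomposition, so no decomposition can have width below 3. Combining the bounds, tw(G) = 3.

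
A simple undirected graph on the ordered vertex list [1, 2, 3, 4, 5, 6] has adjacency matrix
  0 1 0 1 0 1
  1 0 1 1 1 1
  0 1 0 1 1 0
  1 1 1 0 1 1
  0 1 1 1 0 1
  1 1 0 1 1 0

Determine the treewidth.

A width-3 tree decomposition is:
Bags: B1 = {1, 2, 4, 6}  B2 = {2, 4, 5, 6}  B3 = {2, 3, 4, 5}
Tree: B1–B2, B2–B3
Every bag has size at most 4, so the width is 4 − 1 = 3 and tw(G) ≤ 3. Conversely, {1, 2, 4, 6} is a clique of size 4, and the vertices of any clique must share a bag in every tree decomposition; so some bag has ≥ 4 vertices and tw(G) ≥ 3. Hence tw(G) = 3 exactly.

3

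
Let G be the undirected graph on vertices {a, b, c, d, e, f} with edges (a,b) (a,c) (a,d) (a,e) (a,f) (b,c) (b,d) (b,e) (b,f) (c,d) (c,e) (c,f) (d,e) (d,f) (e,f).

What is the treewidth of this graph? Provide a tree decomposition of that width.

With just one bag of size 6, the width is 6 − 1 = 5, so tw(G) ≤ 5. For the lower bound, the 6 vertices {a, b, c, d, e, f} are pairwise adjacent, and any tree decomposition puts a clique entirely inside one bag — forcing width ≥ 5. Combining the bounds, tw(G) = 5.

Treewidth 5.
One optimal decomposition is:
Bags: B1 = {a, b, c, d, e, f}
Tree: (single bag)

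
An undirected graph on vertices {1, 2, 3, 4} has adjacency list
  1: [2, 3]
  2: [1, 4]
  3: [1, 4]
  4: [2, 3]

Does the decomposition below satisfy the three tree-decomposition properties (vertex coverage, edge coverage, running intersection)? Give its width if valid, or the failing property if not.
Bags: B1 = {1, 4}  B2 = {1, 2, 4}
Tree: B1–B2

No — vertex 3 appears in no bag.

A tree decomposition must satisfy three properties: every vertex lies in some bag; for every edge, both endpoints lie together in some bag; and for every vertex, the bags containing it form a connected subtree. Here vertex 3 appears in no bag, so the decomposition is invalid.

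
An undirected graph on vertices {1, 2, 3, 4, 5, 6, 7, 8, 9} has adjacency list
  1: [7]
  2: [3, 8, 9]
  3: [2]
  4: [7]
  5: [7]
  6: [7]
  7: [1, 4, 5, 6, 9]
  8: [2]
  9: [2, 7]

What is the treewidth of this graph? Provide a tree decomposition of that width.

Treewidth 1.
One optimal decomposition is:
Bags: B1 = {2, 8}  B2 = {2, 9}  B3 = {7, 9}  B4 = {1, 7}  B5 = {5, 7}  B6 = {2, 3}  B7 = {6, 7}  B8 = {4, 7}
Tree: B1–B2, B2–B3, B3–B4, B4–B5, B2–B6, B3–B7, B3–B8

Every bag has size at most 2, so the width is 2 − 1 = 1 and tw(G) ≤ 1. Since G has at least one edge (e.g. 8–2), it is not an edgeless graph, so tw(G) ≥ 1. Therefore the treewidth is 1.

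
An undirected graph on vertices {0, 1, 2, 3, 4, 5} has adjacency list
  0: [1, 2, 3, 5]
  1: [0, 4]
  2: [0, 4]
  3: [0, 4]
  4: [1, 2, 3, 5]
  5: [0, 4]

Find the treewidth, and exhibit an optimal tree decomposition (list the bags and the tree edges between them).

The largest bag has 3 vertices, giving width 2; this decomposition certifies tw(G) ≤ 2. The edges 3–0–2–4–3 form a cycle, so G is not a tree and its treewidth is at least 2. Combining the bounds, tw(G) = 2.

Treewidth 2.
One optimal decomposition is:
Bags: B1 = {0, 3, 4}  B2 = {0, 2, 4}  B3 = {0, 4, 5}  B4 = {0, 1, 4}
Tree: B1–B2, B2–B3, B3–B4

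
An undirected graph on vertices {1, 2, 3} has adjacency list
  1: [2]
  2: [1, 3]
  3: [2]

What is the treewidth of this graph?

1

A width-1 tree decomposition is:
Bags: B1 = {2, 3}  B2 = {1, 2}
Tree: B1–B2
Each bag holds 2 vertices, so the decomposition has width 1, which upper-bounds the treewidth. G has an edge, so its treewidth is at least 1. Combining the bounds, tw(G) = 1.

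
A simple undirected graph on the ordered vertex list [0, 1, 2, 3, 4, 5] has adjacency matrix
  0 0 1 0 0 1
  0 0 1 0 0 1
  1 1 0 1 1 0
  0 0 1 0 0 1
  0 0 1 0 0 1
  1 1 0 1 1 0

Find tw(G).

2

A width-2 tree decomposition is:
Bags: B1 = {0, 2, 5}  B2 = {2, 4, 5}  B3 = {2, 3, 5}  B4 = {1, 2, 5}
Tree: B1–B2, B2–B3, B3–B4
Each bag holds 3 vertices, so the decomposition has width 2, which upper-bounds the treewidth. Since 0–2–4–5–0 is a cycle in G, G is not acyclic. Forests are exactly the graphs of treewidth ≤ 1, so tw(G) ≥ 2. Therefore the treewidth is 2.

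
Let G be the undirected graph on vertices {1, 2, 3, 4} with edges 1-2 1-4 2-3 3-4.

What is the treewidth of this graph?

2

A width-2 tree decomposition is:
Bags: B1 = {1, 3, 4}  B2 = {1, 2, 3}
Tree: B1–B2
Every bag has size at most 3, so the width is 3 − 1 = 2 and tw(G) ≤ 2. The edges 1–4–3–2–1 form a cycle, so G is not a tree and its treewidth is at least 2. Therefore the treewidth is 2.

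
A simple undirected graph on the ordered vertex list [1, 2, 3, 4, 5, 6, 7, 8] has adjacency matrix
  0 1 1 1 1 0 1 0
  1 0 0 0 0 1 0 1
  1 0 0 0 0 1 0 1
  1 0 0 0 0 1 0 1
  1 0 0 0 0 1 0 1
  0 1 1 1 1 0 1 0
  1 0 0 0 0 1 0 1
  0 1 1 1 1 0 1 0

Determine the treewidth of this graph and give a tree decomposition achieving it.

The largest bag has 4 vertices, giving width 3; this decomposition certifies tw(G) ≤ 3. For the lower bound: the 4 vertex sets {7,8}, {3,6}, {1}, {2} are disjoint, each induces a connected subgraph, and every pair is joined by at least one edge of G. Contracting each set to a single vertex therefore yields K_{4} as a minor, and since treewidth is minor-monotone, tw(G) ≥ tw(K_{4}) = 3. Combining the bounds, tw(G) = 3.

Treewidth 3.
Bags: B1 = {1, 6, 7, 8}  B2 = {1, 3, 6, 8}  B3 = {1, 2, 6, 8}  B4 = {1, 4, 6, 8}  B5 = {1, 5, 6, 8}
Tree: B1–B2, B2–B3, B3–B4, B4–B5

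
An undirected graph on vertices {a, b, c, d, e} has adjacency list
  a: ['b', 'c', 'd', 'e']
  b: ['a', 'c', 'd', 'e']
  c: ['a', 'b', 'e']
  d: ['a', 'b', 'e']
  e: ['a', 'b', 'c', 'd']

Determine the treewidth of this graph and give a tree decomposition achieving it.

Treewidth 3.
One optimal decomposition is:
Bags: B1 = {a, b, c, e}  B2 = {a, b, d, e}
Tree: B1–B2

Each bag holds 4 vertices, so the decomposition has width 3, which upper-bounds the treewidth. Conversely, {a, b, d, e} is a clique of size 4, and the vertices of any clique must share a bag in every tree decomposition; so some bag has ≥ 4 vertices and tw(G) ≥ 3. Combining the bounds, tw(G) = 3.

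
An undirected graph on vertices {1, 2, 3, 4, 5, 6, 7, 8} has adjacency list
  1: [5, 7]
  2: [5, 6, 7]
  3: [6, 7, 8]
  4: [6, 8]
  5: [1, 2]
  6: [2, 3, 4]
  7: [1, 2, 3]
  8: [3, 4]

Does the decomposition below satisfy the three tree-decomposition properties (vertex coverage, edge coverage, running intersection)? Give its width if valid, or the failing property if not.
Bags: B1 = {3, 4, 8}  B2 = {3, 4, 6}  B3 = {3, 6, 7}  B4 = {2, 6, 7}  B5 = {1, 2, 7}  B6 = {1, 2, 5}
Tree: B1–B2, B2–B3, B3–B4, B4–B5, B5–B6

Yes; width 2.

Checking the three conditions: (i) the bags cover all of {1, 2, 3, 4, 5, 6, 7, 8}; (ii) for each edge, some bag contains both endpoints; (iii) the bags containing any fixed vertex form a subtree. All hold, so the decomposition is valid with width 3 − 1 = 2.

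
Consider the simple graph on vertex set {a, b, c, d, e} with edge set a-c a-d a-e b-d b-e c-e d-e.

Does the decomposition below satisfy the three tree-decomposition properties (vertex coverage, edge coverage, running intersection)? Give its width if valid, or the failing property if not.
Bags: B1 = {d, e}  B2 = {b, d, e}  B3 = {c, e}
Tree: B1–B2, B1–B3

A tree decomposition must satisfy three properties: every vertex lies in some bag; for every edge, both endpoints lie together in some bag; and for every vertex, the bags containing it form a connected subtree. Here vertex a appears in no bag, so the decomposition is invalid.

No — vertex a appears in no bag.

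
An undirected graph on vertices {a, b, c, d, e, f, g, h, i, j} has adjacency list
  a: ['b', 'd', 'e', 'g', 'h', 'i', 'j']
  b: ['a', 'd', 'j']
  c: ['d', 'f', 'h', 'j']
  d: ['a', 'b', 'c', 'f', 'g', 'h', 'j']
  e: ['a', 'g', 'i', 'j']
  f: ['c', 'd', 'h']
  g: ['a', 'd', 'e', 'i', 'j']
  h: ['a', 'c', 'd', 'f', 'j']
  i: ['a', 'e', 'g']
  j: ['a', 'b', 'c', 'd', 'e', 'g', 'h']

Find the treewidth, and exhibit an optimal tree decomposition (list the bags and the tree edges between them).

Treewidth 3.
One optimal decomposition is:
Bags: B1 = {a, d, h, j}  B2 = {a, d, g, j}  B3 = {c, d, h, j}  B4 = {a, b, d, j}  B5 = {a, e, g, j}  B6 = {a, e, g, i}  B7 = {c, d, f, h}
Tree: B1–B2, B1–B3, B1–B4, B2–B5, B5–B6, B3–B7

Every bag has size at most 4, so the width is 4 − 1 = 3 and tw(G) ≤ 3. On the other hand G contains the 4-clique {c, d, h, j}. A clique must lie in a single bag of any decomposition, so no decomposition can have width below 3. Therefore the treewidth is 3.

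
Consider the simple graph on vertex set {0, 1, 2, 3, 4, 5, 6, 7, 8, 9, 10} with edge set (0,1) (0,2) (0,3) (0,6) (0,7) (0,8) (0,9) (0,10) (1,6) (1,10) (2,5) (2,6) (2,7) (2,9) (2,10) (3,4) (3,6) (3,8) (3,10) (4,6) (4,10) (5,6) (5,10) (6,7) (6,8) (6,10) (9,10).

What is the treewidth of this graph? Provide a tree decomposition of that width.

Each bag holds 4 vertices, so the decomposition has width 3, which upper-bounds the treewidth. For the lower bound, the 4 vertices {0, 2, 9, 10} are pairwise adjacent, and any tree decomposition puts a clique entirely inside one bag — forcing width ≥ 3. The upper and lower bounds meet at 3, so that is the treewidth.

Treewidth 3.
One optimal decomposition is:
Bags: B1 = {0, 3, 6, 10}  B2 = {0, 3, 6, 8}  B3 = {0, 2, 6, 10}  B4 = {0, 2, 6, 7}  B5 = {3, 4, 6, 10}  B6 = {2, 5, 6, 10}  B7 = {0, 1, 6, 10}  B8 = {0, 2, 9, 10}
Tree: B1–B2, B1–B3, B3–B4, B1–B5, B3–B6, B3–B7, B3–B8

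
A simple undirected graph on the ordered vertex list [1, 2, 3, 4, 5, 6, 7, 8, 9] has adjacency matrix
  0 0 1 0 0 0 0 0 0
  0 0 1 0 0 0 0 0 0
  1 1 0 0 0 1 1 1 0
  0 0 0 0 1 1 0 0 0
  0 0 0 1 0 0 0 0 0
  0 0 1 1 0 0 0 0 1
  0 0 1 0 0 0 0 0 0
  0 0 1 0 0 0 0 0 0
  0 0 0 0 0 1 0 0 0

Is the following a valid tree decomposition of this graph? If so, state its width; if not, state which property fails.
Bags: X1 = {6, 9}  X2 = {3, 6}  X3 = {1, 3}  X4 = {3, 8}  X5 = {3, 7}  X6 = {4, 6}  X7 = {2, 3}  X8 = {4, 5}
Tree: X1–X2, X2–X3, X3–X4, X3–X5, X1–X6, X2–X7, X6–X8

Vertex coverage: the bags together contain {1, 2, 3, 4, 5, 6, 7, 8, 9}, the full vertex set. Edge coverage: each edge of G has both endpoints in at least one bag. Running intersection: for every vertex, the bags containing it form a connected subtree. All three properties hold, so this is a valid tree decomposition of width max|bag| − 1 = 1, and hence tw(G) ≤ 1.

Yes; width 1.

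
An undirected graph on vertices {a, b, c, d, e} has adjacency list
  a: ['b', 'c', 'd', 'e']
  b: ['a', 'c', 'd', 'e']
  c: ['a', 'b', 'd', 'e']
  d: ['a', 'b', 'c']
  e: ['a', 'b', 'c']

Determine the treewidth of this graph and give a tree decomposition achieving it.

Treewidth 3.
One optimal decomposition is:
Bags: B1 = {a, b, c, d}  B2 = {a, b, c, e}
Tree: B1–B2

Every bag has size at most 4, so the width is 4 − 1 = 3 and tw(G) ≤ 3. On the other hand G contains the 4-clique {a, b, c, d}. A clique must lie in a single bag of any decomposition, so no decomposition can have width below 3. Therefore the treewidth is 3.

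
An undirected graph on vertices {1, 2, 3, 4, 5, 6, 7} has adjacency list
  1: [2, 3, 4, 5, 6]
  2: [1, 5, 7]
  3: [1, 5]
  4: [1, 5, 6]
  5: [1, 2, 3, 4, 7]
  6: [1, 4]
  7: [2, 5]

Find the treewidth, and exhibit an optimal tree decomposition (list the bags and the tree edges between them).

Treewidth 2.
Bags: B1 = {1, 2, 5}  B2 = {1, 4, 5}  B3 = {1, 4, 6}  B4 = {2, 5, 7}  B5 = {1, 3, 5}
Tree: B1–B2, B2–B3, B1–B4, B1–B5

The largest bag has 3 vertices, giving width 2; this decomposition certifies tw(G) ≤ 2. Conversely, {1, 2, 5} is a clique of size 3, and the vertices of any clique must share a bag in every tree decomposition; so some bag has ≥ 3 vertices and tw(G) ≥ 2. Hence tw(G) = 2 exactly.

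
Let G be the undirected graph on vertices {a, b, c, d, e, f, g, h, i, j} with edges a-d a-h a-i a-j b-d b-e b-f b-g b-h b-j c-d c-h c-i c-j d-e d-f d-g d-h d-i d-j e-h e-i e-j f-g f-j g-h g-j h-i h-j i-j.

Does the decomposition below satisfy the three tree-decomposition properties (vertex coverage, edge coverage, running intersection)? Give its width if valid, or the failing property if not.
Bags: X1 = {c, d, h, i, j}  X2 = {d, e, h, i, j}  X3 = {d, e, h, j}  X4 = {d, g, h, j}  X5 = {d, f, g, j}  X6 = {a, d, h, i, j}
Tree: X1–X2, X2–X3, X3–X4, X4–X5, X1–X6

A tree decomposition must satisfy three properties: every vertex lies in some bag; for every edge, both endpoints lie together in some bag; and for every vertex, the bags containing it form a connected subtree. Here vertex b appears in no bag, so the decomposition is invalid.

No — vertex b appears in no bag.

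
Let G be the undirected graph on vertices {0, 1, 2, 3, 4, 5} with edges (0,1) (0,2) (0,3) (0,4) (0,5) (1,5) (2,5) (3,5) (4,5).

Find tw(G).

2

A width-2 tree decomposition is:
Bags: B1 = {0, 1, 5}  B2 = {0, 3, 5}  B3 = {0, 2, 5}  B4 = {0, 4, 5}
Tree: B1–B2, B1–B3, B1–B4
The largest bag has 3 vertices, giving width 2; this decomposition certifies tw(G) ≤ 2. On the other hand G contains the 3-clique {0, 1, 5}. A clique must lie in a single bag of any decomposition, so no decomposition can have width below 2. Therefore the treewidth is 2.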